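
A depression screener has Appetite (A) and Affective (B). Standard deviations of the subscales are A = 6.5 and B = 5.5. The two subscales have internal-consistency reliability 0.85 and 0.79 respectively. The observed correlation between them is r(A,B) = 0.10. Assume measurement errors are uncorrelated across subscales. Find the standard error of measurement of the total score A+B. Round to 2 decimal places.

Var(total) = 72.5 + 7.15 = 79.65.
True-score variance = 59.81 + 7.15 = 66.96, so reliability = 0.8407.
Error variance = 79.65 − 66.96 = 12.69; SEM = √12.69 = 3.56.

3.56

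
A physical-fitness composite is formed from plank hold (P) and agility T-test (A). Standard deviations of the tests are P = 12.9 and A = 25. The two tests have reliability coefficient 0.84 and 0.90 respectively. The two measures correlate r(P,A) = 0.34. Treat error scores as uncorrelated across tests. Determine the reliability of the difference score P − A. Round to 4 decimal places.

0.8442

Var(P−A) = 12.9² + 25² − 2·12.9·25·0.34 = 791.41 − 219.3 = 572.11.
Under uncorrelated errors the observed covariances equal the true-score covariances, so only the own-variance terms attenuate.
True-score variance = [12.9²·0.84 + 25²·0.90] − 219.3 = 702.284 − 219.3 = 482.984.
Reliability = 482.984 / 572.11 = 0.8442.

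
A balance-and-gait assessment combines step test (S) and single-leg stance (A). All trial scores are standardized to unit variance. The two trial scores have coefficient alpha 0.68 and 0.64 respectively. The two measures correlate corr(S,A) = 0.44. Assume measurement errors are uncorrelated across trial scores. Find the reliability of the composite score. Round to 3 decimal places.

0.764

Var(S+A) = 2 + 2·[0.44] = 2 + 0.88 = 2.88.
With uncorrelated errors the cross-covariances are all true-score covariance, so they carry over unchanged; only the diagonal terms shrink to ρᵢσᵢ².
True-score variance = [0.68 + 0.64] + 0.88 = 1.32 + 0.88 = 2.2.
Reliability = 2.2 / 2.88 = 0.764.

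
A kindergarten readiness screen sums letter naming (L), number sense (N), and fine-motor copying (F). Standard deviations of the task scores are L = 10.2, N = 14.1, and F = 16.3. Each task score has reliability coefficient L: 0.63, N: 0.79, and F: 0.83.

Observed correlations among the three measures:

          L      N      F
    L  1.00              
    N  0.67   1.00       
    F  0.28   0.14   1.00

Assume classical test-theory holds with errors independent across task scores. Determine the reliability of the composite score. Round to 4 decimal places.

0.8635

Var(L+N+F) = 10.2² + 14.1² + 16.3² + 2·[10.2·14.1·0.67 + 10.2·16.3·0.28 + 14.1·16.3·0.14] = 568.54 + 350.177 = 918.717.
With uncorrelated errors the cross-covariances are all true-score covariance, so they carry over unchanged; only the diagonal terms shrink to ρᵢσᵢ².
True-score variance = [10.2²·0.63 + 14.1²·0.79 + 16.3²·0.83] + 350.177 = 443.128 + 350.177 = 793.305.
Reliability = 793.305 / 918.717 = 0.8635.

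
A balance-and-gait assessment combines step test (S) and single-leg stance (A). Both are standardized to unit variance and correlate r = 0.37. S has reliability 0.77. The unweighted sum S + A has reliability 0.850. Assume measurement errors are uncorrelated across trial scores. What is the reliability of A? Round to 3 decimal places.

Var(S+A) = 2 + 2·0.37 = 2.740.
True-score variance = ρ_S + ρ_A + 2·0.37, so 0.850 = (0.77 + ρ_A + 0.74) / 2.740.
ρ_A = 0.850·2.740 − 0.77 − 0.74 = 0.819.

0.819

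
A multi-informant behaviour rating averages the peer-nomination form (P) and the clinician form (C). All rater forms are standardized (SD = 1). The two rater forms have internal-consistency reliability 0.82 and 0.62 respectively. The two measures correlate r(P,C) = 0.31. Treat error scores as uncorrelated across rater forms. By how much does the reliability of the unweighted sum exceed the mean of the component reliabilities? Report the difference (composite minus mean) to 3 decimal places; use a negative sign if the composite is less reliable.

Var(sum) = 2 + 0.62 = 2.62; true-score variance = 1.44 + 0.62 = 2.06; composite reliability = 0.7863.
Mean component reliability = 0.7200.
Difference = 0.7863 − 0.7200 = 0.066.

0.066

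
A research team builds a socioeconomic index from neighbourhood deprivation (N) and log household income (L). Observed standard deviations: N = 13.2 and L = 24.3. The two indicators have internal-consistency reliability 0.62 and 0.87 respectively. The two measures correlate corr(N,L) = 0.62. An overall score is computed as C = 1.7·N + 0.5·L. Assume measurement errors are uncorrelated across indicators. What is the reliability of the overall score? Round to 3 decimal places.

0.787

Var(C) = 1.7²·13.2² + 0.5²·24.3² + 2·[0.85·13.2·24.3·0.62] = 651.176 + 338.081 = 989.257.
Because errors are independent across components, Cov(Tᵢ,Tⱼ) = Cov(Xᵢ,Xⱼ); the off-diagonal part of the true-score variance is the same as above.
True-score variance = [1.7²·13.2²·0.62 + 0.5²·24.3²·0.87] + 338.081 = 440.635 + 338.081 = 778.716.
Reliability = 778.716 / 989.257 = 0.787.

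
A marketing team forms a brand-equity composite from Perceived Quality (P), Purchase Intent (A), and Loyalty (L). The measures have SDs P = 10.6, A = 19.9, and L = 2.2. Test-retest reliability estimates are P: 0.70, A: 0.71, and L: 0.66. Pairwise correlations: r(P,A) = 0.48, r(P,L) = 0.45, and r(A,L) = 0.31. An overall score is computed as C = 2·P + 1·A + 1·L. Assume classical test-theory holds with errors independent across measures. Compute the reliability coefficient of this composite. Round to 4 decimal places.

0.8102

Var(C) = 2²·10.6² + 19.9² + 2.2² + 2·[2·10.6·19.9·0.48 + 2·10.6·2.2·0.45 + 19.9·2.2·0.31] = 850.29 + 474.124 = 1324.41.
Because errors are independent across components, Cov(Tᵢ,Tⱼ) = Cov(Xᵢ,Xⱼ); the off-diagonal part of the true-score variance is the same as above.
True-score variance = [2²·10.6²·0.70 + 19.9²·0.71 + 2.2²·0.66] + 474.124 = 598.969 + 474.124 = 1073.09.
Reliability = 1073.09 / 1324.41 = 0.8102.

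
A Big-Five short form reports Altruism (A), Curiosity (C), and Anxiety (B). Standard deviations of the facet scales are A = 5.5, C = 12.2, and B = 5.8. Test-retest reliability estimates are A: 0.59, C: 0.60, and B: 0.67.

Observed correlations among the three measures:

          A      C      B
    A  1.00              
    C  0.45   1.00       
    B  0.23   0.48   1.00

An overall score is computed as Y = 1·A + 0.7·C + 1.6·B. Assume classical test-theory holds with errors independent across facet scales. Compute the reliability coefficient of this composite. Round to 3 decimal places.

Var(Y) = 5.5² + 0.7²·12.2² + 1.6²·5.8² + 2·[0.7·5.5·12.2·0.45 + 1.6·5.5·5.8·0.23 + 1.12·12.2·5.8·0.48] = 189.3 + 141.833 = 331.133.
Because errors are independent across components, Cov(Tᵢ,Tⱼ) = Cov(Xᵢ,Xⱼ); the off-diagonal part of the true-score variance is the same as above.
True-score variance = [5.5²·0.59 + 0.7²·12.2²·0.60 + 1.6²·5.8²·0.67] + 141.833 = 119.306 + 141.833 = 261.138.
Reliability = 261.138 / 331.133 = 0.789.

0.789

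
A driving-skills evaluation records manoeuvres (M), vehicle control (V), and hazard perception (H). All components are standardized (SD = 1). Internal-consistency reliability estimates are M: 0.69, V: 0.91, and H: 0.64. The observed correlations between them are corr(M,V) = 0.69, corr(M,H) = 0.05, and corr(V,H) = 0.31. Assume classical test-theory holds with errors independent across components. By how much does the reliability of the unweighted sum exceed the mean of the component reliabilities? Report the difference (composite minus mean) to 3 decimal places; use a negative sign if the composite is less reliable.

Var(sum) = 3 + 2.1 = 5.1; true-score variance = 2.24 + 2.1 = 4.34; composite reliability = 0.8510.
Mean component reliability = 0.7467.
Difference = 0.8510 − 0.7467 = 0.104.

0.104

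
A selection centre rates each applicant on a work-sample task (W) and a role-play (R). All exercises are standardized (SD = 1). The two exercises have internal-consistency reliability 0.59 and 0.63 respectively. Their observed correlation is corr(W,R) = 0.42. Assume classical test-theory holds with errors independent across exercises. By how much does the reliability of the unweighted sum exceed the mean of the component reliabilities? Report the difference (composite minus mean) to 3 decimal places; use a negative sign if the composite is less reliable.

0.115

Var(sum) = 2 + 0.84 = 2.84; true-score variance = 1.22 + 0.84 = 2.06; composite reliability = 0.7254.
Mean component reliability = 0.6100.
Difference = 0.7254 − 0.6100 = 0.115.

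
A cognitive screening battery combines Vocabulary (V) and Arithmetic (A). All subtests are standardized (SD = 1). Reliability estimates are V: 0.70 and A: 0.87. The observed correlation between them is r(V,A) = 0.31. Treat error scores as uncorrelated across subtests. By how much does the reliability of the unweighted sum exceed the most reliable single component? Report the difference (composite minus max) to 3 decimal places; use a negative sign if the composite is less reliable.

-0.034

Var(sum) = 2 + 0.62 = 2.62; true-score variance = 1.57 + 0.62 = 2.19; composite reliability = 0.8359.
Max component reliability = 0.8700.
Difference = 0.8359 − 0.8700 = -0.034.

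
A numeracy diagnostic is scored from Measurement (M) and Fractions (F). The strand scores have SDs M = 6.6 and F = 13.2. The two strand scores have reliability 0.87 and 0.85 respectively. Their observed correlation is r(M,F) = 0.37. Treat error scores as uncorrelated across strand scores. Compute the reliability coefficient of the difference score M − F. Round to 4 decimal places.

0.7926

Var(M−F) = 6.6² + 13.2² − 2·6.6·13.2·0.37 = 217.8 − 64.4688 = 153.331.
Under uncorrelated errors the observed covariances equal the true-score covariances, so only the own-variance terms attenuate.
True-score variance = [6.6²·0.87 + 13.2²·0.85] − 64.4688 = 186.001 − 64.4688 = 121.532.
Reliability = 121.532 / 153.331 = 0.7926.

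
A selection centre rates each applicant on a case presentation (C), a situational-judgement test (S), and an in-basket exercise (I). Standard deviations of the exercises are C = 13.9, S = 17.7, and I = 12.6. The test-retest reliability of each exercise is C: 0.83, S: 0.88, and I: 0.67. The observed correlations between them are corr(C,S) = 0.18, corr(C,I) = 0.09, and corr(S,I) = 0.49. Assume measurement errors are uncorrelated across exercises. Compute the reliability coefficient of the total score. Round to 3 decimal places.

0.878

Var(C+S+I) = 13.9² + 17.7² + 12.6² + 2·[13.9·17.7·0.18 + 13.9·12.6·0.09 + 17.7·12.6·0.49] = 665.26 + 338.656 = 1003.92.
With uncorrelated errors the cross-covariances are all true-score covariance, so they carry over unchanged; only the diagonal terms shrink to ρᵢσᵢ².
True-score variance = [13.9²·0.83 + 17.7²·0.88 + 12.6²·0.67] + 338.656 = 542.429 + 338.656 = 881.084.
Reliability = 881.084 / 1003.92 = 0.878.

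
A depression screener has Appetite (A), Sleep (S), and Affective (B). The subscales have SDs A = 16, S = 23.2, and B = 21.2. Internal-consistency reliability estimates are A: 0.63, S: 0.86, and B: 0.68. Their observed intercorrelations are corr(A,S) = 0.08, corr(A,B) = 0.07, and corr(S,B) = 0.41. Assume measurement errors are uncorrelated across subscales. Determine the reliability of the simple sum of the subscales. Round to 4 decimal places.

Var(A+S+B) = 16² + 23.2² + 21.2² + 2·[16·23.2·0.08 + 16·21.2·0.07 + 23.2·21.2·0.41] = 1243.68 + 510.189 = 1753.87.
Because errors are independent across components, Cov(Tᵢ,Tⱼ) = Cov(Xᵢ,Xⱼ); the off-diagonal part of the true-score variance is the same as above.
True-score variance = [16²·0.63 + 23.2²·0.86 + 21.2²·0.68] + 510.189 = 929.786 + 510.189 = 1439.97.
Reliability = 1439.97 / 1753.87 = 0.8210.

0.8210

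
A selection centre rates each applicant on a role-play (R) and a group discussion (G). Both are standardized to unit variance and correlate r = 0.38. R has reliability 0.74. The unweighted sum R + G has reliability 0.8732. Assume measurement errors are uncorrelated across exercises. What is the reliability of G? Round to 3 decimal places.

Var(R+G) = 2 + 2·0.38 = 2.760.
True-score variance = ρ_R + ρ_G + 2·0.38, so 0.8732 = (0.74 + ρ_G + 0.76) / 2.760.
ρ_G = 0.8732·2.760 − 0.74 − 0.76 = 0.910.

0.910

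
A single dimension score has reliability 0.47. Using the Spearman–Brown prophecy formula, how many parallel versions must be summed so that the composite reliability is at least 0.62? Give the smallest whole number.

2

k ≥ ρ*(1−ρ₁)/(ρ₁(1−ρ*)) = 0.62·0.53 / (0.47·0.38) = 1.840.
Smallest integer k = 2.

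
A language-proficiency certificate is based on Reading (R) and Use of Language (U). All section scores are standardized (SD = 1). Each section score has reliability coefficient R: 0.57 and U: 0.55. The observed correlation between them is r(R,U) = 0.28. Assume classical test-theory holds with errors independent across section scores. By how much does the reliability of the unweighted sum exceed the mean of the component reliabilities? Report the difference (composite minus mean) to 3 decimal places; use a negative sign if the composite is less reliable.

0.096

Var(sum) = 2 + 0.56 = 2.56; true-score variance = 1.12 + 0.56 = 1.68; composite reliability = 0.6562.
Mean component reliability = 0.5600.
Difference = 0.6562 − 0.5600 = 0.096.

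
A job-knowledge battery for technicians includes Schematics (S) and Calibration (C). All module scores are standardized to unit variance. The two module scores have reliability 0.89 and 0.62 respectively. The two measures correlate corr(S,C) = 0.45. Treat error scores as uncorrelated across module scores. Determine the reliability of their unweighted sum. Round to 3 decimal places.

Var(S+C) = 2 + 2·[0.45] = 2 + 0.9 = 2.9.
Because errors are independent across components, Cov(Tᵢ,Tⱼ) = Cov(Xᵢ,Xⱼ); the off-diagonal part of the true-score variance is the same as above.
True-score variance = [0.89 + 0.62] + 0.9 = 1.51 + 0.9 = 2.41.
Reliability = 2.41 / 2.9 = 0.831.

0.831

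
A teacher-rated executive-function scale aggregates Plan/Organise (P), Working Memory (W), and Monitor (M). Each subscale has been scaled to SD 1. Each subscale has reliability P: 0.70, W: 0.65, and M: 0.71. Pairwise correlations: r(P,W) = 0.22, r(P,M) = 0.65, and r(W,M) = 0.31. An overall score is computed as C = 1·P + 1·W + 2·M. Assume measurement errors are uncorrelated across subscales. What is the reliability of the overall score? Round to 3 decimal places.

0.824

Var(C) = 1 + 1 + 2² + 2·[0.22 + 2·0.65 + 2·0.31] = 6 + 4.28 = 10.28.
Because errors are independent across components, Cov(Tᵢ,Tⱼ) = Cov(Xᵢ,Xⱼ); the off-diagonal part of the true-score variance is the same as above.
True-score variance = [0.70 + 0.65 + 2²·0.71] + 4.28 = 4.19 + 4.28 = 8.47.
Reliability = 8.47 / 10.28 = 0.824.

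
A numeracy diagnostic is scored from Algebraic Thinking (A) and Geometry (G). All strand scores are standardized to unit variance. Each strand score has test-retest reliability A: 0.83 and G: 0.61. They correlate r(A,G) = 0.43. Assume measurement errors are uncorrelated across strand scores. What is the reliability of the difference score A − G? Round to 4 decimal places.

0.5088

Var(A−G) = 1 + 1 − 2·0.43 = 2 − 0.86 = 1.14.
Because errors are independent across components, Cov(Tᵢ,Tⱼ) = Cov(Xᵢ,Xⱼ); the off-diagonal part of the true-score variance is the same as above.
True-score variance = [0.83 + 0.61] − 0.86 = 1.44 − 0.86 = 0.58.
Reliability = 0.58 / 1.14 = 0.5088.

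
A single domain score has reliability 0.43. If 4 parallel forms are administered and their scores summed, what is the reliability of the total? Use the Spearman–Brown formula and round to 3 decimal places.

0.751

ρ_k = kρ / (1 + (k−1)ρ) = 4·0.43 / (1 + 3·0.43) = 1.720 / 2.290 = 0.751.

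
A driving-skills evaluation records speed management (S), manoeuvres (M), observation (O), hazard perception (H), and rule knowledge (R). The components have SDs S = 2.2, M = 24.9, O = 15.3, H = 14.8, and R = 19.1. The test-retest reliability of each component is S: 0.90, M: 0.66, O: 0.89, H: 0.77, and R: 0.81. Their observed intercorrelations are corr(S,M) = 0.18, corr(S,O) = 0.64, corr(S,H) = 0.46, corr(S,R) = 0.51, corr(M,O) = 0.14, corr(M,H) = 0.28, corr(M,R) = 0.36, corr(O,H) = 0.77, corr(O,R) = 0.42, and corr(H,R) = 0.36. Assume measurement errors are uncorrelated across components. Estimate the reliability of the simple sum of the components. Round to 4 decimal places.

0.8823

Var(S+M+O+H+R) = 2.2² + 24.9² + 15.3² + 14.8² + 19.1² + 2·[2.2·24.9·0.18 + 2.2·15.3·0.64 + 2.2·14.8·0.46 + 2.2·19.1·0.51 + 24.9·15.3·0.14 + 24.9·14.8·0.28 + 24.9·19.1·0.36 + 15.3·14.8·0.77 + 15.3·19.1·0.42 + 14.8·19.1·0.36] = 1442.79 + 1588.81 = 3031.6.
Because errors are independent across components, Cov(Tᵢ,Tⱼ) = Cov(Xᵢ,Xⱼ); the off-diagonal part of the true-score variance is the same as above.
True-score variance = [2.2²·0.90 + 24.9²·0.66 + 15.3²·0.89 + 14.8²·0.77 + 19.1²·0.81] + 1588.81 = 1086.06 + 1588.81 = 2674.87.
Reliability = 2674.87 / 3031.6 = 0.8823.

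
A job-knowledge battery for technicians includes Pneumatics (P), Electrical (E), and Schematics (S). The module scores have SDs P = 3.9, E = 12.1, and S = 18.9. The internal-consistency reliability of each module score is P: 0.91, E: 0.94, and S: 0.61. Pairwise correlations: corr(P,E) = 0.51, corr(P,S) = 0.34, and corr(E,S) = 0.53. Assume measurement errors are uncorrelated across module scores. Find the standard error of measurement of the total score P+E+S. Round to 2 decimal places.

12.23

Var(total) = 518.83 + 340.668 = 859.498.
True-score variance = 369.365 + 340.668 = 710.033, so reliability = 0.8261.
Error variance = 859.498 − 710.033 = 149.465; SEM = √149.465 = 12.23.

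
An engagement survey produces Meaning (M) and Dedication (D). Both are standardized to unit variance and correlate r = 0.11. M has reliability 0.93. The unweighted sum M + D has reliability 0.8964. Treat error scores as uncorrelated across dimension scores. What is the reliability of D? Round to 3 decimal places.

Var(M+D) = 2 + 2·0.11 = 2.220.
True-score variance = ρ_M + ρ_D + 2·0.11, so 0.8964 = (0.93 + ρ_D + 0.22) / 2.220.
ρ_D = 0.8964·2.220 − 0.93 − 0.22 = 0.840.

0.840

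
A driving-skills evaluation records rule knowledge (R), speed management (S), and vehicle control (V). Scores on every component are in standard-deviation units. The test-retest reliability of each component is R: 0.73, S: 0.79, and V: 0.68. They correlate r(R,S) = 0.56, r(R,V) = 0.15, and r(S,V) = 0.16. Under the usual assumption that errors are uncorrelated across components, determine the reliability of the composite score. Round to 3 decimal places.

Var(R+S+V) = 3 + 2·[0.56 + 0.15 + 0.16] = 3 + 1.74 = 4.74.
Because errors are independent across components, Cov(Tᵢ,Tⱼ) = Cov(Xᵢ,Xⱼ); the off-diagonal part of the true-score variance is the same as above.
True-score variance = [0.73 + 0.79 + 0.68] + 1.74 = 2.2 + 1.74 = 3.94.
Reliability = 3.94 / 4.74 = 0.831.

0.831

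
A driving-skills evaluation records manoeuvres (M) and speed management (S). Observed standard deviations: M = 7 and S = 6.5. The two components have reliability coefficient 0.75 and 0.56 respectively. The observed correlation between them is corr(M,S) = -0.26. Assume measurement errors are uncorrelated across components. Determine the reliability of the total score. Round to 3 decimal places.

0.544

Var(M+S) = 7² + 6.5² + 2·[7·6.5·(-0.26)] = 91.25 − 23.66 = 67.59.
Under uncorrelated errors the observed covariances equal the true-score covariances, so only the own-variance terms attenuate.
True-score variance = [7²·0.75 + 6.5²·0.56] − 23.66 = 60.41 − 23.66 = 36.75.
Reliability = 36.75 / 67.59 = 0.544.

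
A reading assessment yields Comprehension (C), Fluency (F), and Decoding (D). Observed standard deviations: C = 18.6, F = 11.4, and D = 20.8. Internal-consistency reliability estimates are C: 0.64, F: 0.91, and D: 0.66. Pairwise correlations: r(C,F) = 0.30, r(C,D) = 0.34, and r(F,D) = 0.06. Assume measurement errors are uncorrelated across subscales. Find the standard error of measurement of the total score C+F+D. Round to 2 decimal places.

Var(total) = 908.56 + 418.757 = 1327.32.
True-score variance = 625.22 + 418.757 = 1043.98, so reliability = 0.7865.
Error variance = 1327.32 − 1043.98 = 283.34; SEM = √283.34 = 16.83.

16.83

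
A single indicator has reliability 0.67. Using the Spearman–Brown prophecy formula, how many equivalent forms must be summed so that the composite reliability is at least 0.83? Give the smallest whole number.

3

k ≥ ρ*(1−ρ₁)/(ρ₁(1−ρ*)) = 0.83·0.33 / (0.67·0.17) = 2.405.
Smallest integer k = 3.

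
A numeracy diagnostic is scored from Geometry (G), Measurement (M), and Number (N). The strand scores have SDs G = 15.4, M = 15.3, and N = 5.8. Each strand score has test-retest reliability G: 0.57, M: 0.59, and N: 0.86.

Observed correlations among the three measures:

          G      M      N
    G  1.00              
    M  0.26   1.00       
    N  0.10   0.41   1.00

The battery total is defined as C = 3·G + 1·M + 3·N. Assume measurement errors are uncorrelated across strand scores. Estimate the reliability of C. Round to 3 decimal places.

Var(C) = 3²·15.4² + 15.3² + 3²·5.8² + 2·[3·15.4·15.3·0.26 + 9·15.4·5.8·0.10 + 3·15.3·5.8·0.41] = 2671.29 + 746.644 = 3417.93.
Because errors are independent across components, Cov(Tᵢ,Tⱼ) = Cov(Xᵢ,Xⱼ); the off-diagonal part of the true-score variance is the same as above.
True-score variance = [3²·15.4²·0.57 + 15.3²·0.59 + 3²·5.8²·0.86] + 746.644 = 1615.12 + 746.644 = 2361.76.
Reliability = 2361.76 / 3417.93 = 0.691.

0.691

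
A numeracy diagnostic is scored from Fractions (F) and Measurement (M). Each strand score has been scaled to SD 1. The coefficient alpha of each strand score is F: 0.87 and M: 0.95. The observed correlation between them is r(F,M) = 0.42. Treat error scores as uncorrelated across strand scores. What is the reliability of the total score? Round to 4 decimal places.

Var(F+M) = 2 + 2·[0.42] = 2 + 0.84 = 2.84.
With uncorrelated errors the cross-covariances are all true-score covariance, so they carry over unchanged; only the diagonal terms shrink to ρᵢσᵢ².
True-score variance = [0.87 + 0.95] + 0.84 = 1.82 + 0.84 = 2.66.
Reliability = 2.66 / 2.84 = 0.9366.

0.9366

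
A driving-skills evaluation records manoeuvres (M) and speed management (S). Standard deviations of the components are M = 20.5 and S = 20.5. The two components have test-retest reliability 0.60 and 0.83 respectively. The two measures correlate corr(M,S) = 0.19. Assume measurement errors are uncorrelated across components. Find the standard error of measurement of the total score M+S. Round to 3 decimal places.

Var(total) = 840.5 + 159.695 = 1000.19.
True-score variance = 600.957 + 159.695 = 760.652, so reliability = 0.7605.
Error variance = 1000.19 − 760.652 = 239.543; SEM = √239.543 = 15.477.

15.477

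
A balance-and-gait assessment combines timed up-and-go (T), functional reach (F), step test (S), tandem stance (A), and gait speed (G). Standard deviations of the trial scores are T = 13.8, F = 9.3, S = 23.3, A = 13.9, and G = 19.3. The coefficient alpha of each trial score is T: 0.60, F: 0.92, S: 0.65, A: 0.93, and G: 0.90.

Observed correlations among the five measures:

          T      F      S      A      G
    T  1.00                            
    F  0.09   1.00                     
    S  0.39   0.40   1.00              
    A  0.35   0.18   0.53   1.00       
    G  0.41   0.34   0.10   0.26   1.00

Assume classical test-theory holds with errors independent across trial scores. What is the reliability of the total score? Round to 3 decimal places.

Var(T+F+S+A+G) = 13.8² + 9.3² + 23.3² + 13.9² + 19.3² + 2·[13.8·9.3·0.09 + 13.8·23.3·0.39 + 13.8·13.9·0.35 + 13.8·19.3·0.41 + 9.3·23.3·0.40 + 9.3·13.9·0.18 + 9.3·19.3·0.34 + 23.3·13.9·0.53 + 23.3·19.3·0.10 + 13.9·19.3·0.26] = 1385.52 + 1541.26 = 2926.78.
With uncorrelated errors the cross-covariances are all true-score covariance, so they carry over unchanged; only the diagonal terms shrink to ρᵢσᵢ².
True-score variance = [13.8²·0.60 + 9.3²·0.92 + 23.3²·0.65 + 13.9²·0.93 + 19.3²·0.90] + 1541.26 = 1061.64 + 1541.26 = 2602.9.
Reliability = 2602.9 / 2926.78 = 0.889.

0.889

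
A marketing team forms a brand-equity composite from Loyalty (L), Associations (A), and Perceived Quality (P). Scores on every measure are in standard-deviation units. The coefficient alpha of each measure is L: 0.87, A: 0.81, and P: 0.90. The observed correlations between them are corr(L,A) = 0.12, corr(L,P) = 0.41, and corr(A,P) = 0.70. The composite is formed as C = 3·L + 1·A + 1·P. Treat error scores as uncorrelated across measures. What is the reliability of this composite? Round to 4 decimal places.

0.9063

Var(C) = 3² + 1 + 1 + 2·[3·0.12 + 3·0.41 + 0.70] = 11 + 4.58 = 15.58.
With uncorrelated errors the cross-covariances are all true-score covariance, so they carry over unchanged; only the diagonal terms shrink to ρᵢσᵢ².
True-score variance = [3²·0.87 + 0.81 + 0.90] + 4.58 = 9.54 + 4.58 = 14.12.
Reliability = 14.12 / 15.58 = 0.9063.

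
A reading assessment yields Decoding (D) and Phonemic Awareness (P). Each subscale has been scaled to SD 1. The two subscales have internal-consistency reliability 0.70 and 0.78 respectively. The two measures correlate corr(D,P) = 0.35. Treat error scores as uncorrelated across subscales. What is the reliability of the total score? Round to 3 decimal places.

Var(D+P) = 2 + 2·[0.35] = 2 + 0.7 = 2.7.
Because errors are independent across components, Cov(Tᵢ,Tⱼ) = Cov(Xᵢ,Xⱼ); the off-diagonal part of the true-score variance is the same as above.
True-score variance = [0.70 + 0.78] + 0.7 = 1.48 + 0.7 = 2.18.
Reliability = 2.18 / 2.7 = 0.807.

0.807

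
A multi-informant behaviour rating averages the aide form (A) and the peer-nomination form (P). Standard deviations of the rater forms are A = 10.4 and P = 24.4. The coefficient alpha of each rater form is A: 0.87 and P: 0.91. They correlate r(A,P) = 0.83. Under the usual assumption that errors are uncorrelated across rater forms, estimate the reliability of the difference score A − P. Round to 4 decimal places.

Var(A−P) = 10.4² + 24.4² − 2·10.4·24.4·0.83 = 703.52 − 421.242 = 282.278.
Because errors are independent across components, Cov(Tᵢ,Tⱼ) = Cov(Xᵢ,Xⱼ); the off-diagonal part of the true-score variance is the same as above.
True-score variance = [10.4²·0.87 + 24.4²·0.91] − 421.242 = 635.877 − 421.242 = 214.635.
Reliability = 214.635 / 282.278 = 0.7604.

0.7604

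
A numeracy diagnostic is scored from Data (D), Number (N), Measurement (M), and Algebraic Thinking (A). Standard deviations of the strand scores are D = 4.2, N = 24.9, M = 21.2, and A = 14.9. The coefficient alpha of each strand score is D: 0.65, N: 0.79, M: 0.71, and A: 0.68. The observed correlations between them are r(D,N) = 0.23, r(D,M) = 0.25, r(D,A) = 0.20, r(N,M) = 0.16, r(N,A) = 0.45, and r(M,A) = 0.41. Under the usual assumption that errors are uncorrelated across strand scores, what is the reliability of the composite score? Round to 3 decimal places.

Var(D+N+M+A) = 4.2² + 24.9² + 21.2² + 14.9² + 2·[4.2·24.9·0.23 + 4.2·21.2·0.25 + 4.2·14.9·0.20 + 24.9·21.2·0.16 + 24.9·14.9·0.45 + 21.2·14.9·0.41] = 1309.1 + 879.511 = 2188.61.
Because errors are independent across components, Cov(Tᵢ,Tⱼ) = Cov(Xᵢ,Xⱼ); the off-diagonal part of the true-score variance is the same as above.
True-score variance = [4.2²·0.65 + 24.9²·0.79 + 21.2²·0.71 + 14.9²·0.68] + 879.511 = 971.343 + 879.511 = 1850.85.
Reliability = 1850.85 / 2188.61 = 0.846.

0.846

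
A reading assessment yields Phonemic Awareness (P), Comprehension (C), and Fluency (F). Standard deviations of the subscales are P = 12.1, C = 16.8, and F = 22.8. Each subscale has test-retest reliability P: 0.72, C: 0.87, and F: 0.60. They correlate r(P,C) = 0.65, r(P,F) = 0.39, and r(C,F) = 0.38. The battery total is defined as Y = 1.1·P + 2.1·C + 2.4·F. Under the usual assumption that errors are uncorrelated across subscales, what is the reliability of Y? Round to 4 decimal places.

0.8005

Var(Y) = 1.1²·12.1² + 2.1²·16.8² + 2.4²·22.8² + 2·[2.31·12.1·16.8·0.65 + 2.64·12.1·22.8·0.39 + 5.04·16.8·22.8·0.38] = 4416.11 + 2645.74 = 7061.85.
With uncorrelated errors the cross-covariances are all true-score covariance, so they carry over unchanged; only the diagonal terms shrink to ρᵢσᵢ².
True-score variance = [1.1²·12.1²·0.72 + 2.1²·16.8²·0.87 + 2.4²·22.8²·0.60] + 2645.74 = 3006.99 + 2645.74 = 5652.73.
Reliability = 5652.73 / 7061.85 = 0.8005.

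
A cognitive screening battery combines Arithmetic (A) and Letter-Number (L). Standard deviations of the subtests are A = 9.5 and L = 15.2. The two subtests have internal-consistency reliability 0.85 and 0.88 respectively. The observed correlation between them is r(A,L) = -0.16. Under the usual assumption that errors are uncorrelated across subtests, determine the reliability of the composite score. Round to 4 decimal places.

Var(A+L) = 9.5² + 15.2² + 2·[9.5·15.2·(-0.16)] = 321.29 − 46.208 = 275.082.
Under uncorrelated errors the observed covariances equal the true-score covariances, so only the own-variance terms attenuate.
True-score variance = [9.5²·0.85 + 15.2²·0.88] − 46.208 = 280.028 − 46.208 = 233.82.
Reliability = 233.82 / 275.082 = 0.8500.

0.8500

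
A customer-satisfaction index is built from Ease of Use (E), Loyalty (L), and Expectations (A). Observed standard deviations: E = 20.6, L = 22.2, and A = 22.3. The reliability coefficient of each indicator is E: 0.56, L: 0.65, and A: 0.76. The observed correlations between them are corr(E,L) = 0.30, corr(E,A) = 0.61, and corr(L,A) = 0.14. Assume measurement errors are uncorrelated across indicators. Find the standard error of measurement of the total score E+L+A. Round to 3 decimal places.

21.876

Var(total) = 1414.49 + 973.452 = 2387.94.
True-score variance = 935.928 + 973.452 = 1909.38, so reliability = 0.7996.
Error variance = 2387.94 − 1909.38 = 478.562; SEM = √478.562 = 21.876.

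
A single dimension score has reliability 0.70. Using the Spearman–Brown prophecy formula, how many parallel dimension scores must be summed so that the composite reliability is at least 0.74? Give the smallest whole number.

2

k ≥ ρ*(1−ρ₁)/(ρ₁(1−ρ*)) = 0.74·0.30 / (0.70·0.26) = 1.220.
Smallest integer k = 2.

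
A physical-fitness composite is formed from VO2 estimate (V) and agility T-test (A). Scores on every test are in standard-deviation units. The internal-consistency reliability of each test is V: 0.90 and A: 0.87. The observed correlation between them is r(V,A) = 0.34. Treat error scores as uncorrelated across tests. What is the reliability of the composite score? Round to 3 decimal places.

0.914

Var(V+A) = 2 + 2·[0.34] = 2 + 0.68 = 2.68.
Because errors are independent across components, Cov(Tᵢ,Tⱼ) = Cov(Xᵢ,Xⱼ); the off-diagonal part of the true-score variance is the same as above.
True-score variance = [0.90 + 0.87] + 0.68 = 1.77 + 0.68 = 2.45.
Reliability = 2.45 / 2.68 = 0.914.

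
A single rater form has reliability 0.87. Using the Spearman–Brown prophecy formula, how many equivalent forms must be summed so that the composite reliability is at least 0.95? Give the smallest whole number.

3

k ≥ ρ*(1−ρ₁)/(ρ₁(1−ρ*)) = 0.95·0.13 / (0.87·0.05) = 2.839.
Smallest integer k = 3.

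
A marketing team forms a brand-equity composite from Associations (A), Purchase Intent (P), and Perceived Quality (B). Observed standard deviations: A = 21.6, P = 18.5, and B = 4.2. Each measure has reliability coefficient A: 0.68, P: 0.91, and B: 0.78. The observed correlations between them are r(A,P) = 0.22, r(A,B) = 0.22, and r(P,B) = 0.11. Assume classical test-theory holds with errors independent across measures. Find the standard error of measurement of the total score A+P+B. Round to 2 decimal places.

Var(total) = 826.45 + 232.835 = 1059.28.
True-score variance = 642.468 + 232.835 = 875.302, so reliability = 0.8263.
Error variance = 1059.28 − 875.302 = 183.983; SEM = √183.983 = 13.56.

13.56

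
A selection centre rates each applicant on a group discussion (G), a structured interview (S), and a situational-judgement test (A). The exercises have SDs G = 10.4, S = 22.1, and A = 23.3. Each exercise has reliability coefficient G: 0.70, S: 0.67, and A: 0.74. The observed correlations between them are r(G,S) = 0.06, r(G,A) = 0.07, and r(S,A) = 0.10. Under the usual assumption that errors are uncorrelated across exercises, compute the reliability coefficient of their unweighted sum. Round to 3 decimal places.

0.743

Var(G+S+A) = 10.4² + 22.1² + 23.3² + 2·[10.4·22.1·0.06 + 10.4·23.3·0.07 + 22.1·23.3·0.10] = 1139.46 + 164.492 = 1303.95.
Under uncorrelated errors the observed covariances equal the true-score covariances, so only the own-variance terms attenuate.
True-score variance = [10.4²·0.70 + 22.1²·0.67 + 23.3²·0.74] + 164.492 = 804.685 + 164.492 = 969.177.
Reliability = 969.177 / 1303.95 = 0.743.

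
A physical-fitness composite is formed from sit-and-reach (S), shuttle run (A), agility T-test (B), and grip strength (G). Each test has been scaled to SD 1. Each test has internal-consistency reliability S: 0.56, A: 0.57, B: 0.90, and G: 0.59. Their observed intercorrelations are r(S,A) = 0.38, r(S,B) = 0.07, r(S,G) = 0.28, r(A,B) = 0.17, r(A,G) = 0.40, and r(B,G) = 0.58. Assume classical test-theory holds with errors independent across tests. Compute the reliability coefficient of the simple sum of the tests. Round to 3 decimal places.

0.822

Var(S+A+B+G) = 4 + 2·[0.38 + 0.07 + 0.28 + 0.17 + 0.40 + 0.58] = 4 + 3.76 = 7.76.
With uncorrelated errors the cross-covariances are all true-score covariance, so they carry over unchanged; only the diagonal terms shrink to ρᵢσᵢ².
True-score variance = [0.56 + 0.57 + 0.90 + 0.59] + 3.76 = 2.62 + 3.76 = 6.38.
Reliability = 6.38 / 7.76 = 0.822.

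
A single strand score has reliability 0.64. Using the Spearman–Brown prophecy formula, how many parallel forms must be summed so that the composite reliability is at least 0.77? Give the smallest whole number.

k ≥ ρ*(1−ρ₁)/(ρ₁(1−ρ*)) = 0.77·0.36 / (0.64·0.23) = 1.883.
Smallest integer k = 2.

2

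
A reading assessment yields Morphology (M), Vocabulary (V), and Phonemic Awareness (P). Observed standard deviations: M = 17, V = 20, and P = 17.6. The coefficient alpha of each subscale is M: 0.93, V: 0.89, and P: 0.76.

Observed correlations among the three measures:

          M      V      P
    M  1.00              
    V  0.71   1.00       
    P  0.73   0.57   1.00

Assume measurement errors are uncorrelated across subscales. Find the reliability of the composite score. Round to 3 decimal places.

Var(M+V+P) = 17² + 20² + 17.6² + 2·[17·20·0.71 + 17·17.6·0.73 + 20·17.6·0.57] = 998.76 + 1320.91 = 2319.67.
Because errors are independent across components, Cov(Tᵢ,Tⱼ) = Cov(Xᵢ,Xⱼ); the off-diagonal part of the true-score variance is the same as above.
True-score variance = [17²·0.93 + 20²·0.89 + 17.6²·0.76] + 1320.91 = 860.188 + 1320.91 = 2181.1.
Reliability = 2181.1 / 2319.67 = 0.940.

0.940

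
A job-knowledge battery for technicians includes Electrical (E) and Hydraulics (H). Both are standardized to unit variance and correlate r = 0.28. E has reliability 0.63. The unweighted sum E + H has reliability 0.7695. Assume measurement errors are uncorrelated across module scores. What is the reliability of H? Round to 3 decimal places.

0.780

Var(E+H) = 2 + 2·0.28 = 2.560.
True-score variance = ρ_E + ρ_H + 2·0.28, so 0.7695 = (0.63 + ρ_H + 0.56) / 2.560.
ρ_H = 0.7695·2.560 − 0.63 − 0.56 = 0.780.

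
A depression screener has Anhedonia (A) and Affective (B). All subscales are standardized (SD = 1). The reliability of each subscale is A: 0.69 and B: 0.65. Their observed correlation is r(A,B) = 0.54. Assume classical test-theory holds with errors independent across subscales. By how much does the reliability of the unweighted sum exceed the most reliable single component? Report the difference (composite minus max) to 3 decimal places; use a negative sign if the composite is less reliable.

0.096

Var(sum) = 2 + 1.08 = 3.08; true-score variance = 1.34 + 1.08 = 2.42; composite reliability = 0.7857.
Max component reliability = 0.6900.
Difference = 0.7857 − 0.6900 = 0.096.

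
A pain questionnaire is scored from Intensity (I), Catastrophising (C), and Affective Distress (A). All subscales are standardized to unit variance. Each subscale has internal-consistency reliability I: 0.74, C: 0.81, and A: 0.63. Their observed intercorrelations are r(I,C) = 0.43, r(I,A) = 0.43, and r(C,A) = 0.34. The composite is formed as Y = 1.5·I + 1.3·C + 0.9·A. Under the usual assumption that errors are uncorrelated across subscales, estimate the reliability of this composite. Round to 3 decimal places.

Var(Y) = 1.5² + 1.3² + 0.9² + 2·[1.95·0.43 + 1.35·0.43 + 1.17·0.34] = 4.75 + 3.6336 = 8.3836.
Under uncorrelated errors the observed covariances equal the true-score covariances, so only the own-variance terms attenuate.
True-score variance = [1.5²·0.74 + 1.3²·0.81 + 0.9²·0.63] + 3.6336 = 3.5442 + 3.6336 = 7.1778.
Reliability = 7.1778 / 8.3836 = 0.856.

0.856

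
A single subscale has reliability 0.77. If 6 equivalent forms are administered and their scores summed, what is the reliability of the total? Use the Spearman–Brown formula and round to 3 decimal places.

ρ_k = kρ / (1 + (k−1)ρ) = 6·0.77 / (1 + 5·0.77) = 4.620 / 4.850 = 0.953.

0.953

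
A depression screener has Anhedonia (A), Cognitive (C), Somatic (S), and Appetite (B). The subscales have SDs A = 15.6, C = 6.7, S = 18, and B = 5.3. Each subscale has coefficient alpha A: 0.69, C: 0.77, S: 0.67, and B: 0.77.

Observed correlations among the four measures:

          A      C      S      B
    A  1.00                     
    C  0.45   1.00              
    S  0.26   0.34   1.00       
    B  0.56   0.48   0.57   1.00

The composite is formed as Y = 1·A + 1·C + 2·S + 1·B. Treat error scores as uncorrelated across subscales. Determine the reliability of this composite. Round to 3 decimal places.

0.793

Var(Y) = 15.6² + 6.7² + 2²·18² + 5.3² + 2·[15.6·6.7·0.45 + 2·15.6·18·0.26 + 15.6·5.3·0.56 + 2·6.7·18·0.34 + 6.7·5.3·0.48 + 2·18·5.3·0.57] = 1612.34 + 894.319 = 2506.66.
With uncorrelated errors the cross-covariances are all true-score covariance, so they carry over unchanged; only the diagonal terms shrink to ρᵢσᵢ².
True-score variance = [15.6²·0.69 + 6.7²·0.77 + 2²·18²·0.67 + 5.3²·0.77] + 894.319 = 1092.43 + 894.319 = 1986.75.
Reliability = 1986.75 / 2506.66 = 0.793.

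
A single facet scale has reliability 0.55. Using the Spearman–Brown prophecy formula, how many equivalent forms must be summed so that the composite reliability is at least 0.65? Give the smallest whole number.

2

k ≥ ρ*(1−ρ₁)/(ρ₁(1−ρ*)) = 0.65·0.45 / (0.55·0.35) = 1.519.
Smallest integer k = 2.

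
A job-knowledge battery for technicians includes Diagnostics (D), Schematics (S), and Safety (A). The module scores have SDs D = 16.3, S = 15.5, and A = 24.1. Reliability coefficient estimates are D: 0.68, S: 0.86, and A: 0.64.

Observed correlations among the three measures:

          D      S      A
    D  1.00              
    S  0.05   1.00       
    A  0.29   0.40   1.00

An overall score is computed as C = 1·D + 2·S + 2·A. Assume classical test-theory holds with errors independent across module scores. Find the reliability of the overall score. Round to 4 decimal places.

0.7989

Var(C) = 16.3² + 2²·15.5² + 2²·24.1² + 2·[2·16.3·15.5·0.05 + 2·16.3·24.1·0.29 + 4·15.5·24.1·0.40] = 3549.93 + 1701.57 = 5251.5.
Because errors are independent across components, Cov(Tᵢ,Tⱼ) = Cov(Xᵢ,Xⱼ); the off-diagonal part of the true-score variance is the same as above.
True-score variance = [16.3²·0.68 + 2²·15.5²·0.86 + 2²·24.1²·0.64] + 1701.57 = 2494 + 1701.57 = 4195.58.
Reliability = 4195.58 / 5251.5 = 0.7989.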